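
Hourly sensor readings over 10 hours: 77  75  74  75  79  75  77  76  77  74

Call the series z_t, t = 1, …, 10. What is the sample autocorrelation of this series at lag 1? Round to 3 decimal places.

Mean z̄ = (77 + 75 + 74 + 75 + 79 + 75 + 77 + 76 + 77 + 74)/10 = 75.9000
Numerator Σ_{t=1}^{9}(z_t−z̄)(z_{t+1}−z̄) = -6.0100
Denominator Σ(z_t−z̄)² = 22.9000
r_1 = -6.0100 / 22.9000 = -0.262

-0.262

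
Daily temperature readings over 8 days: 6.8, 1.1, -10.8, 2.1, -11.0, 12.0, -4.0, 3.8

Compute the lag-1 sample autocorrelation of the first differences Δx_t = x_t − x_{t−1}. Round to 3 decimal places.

First differences Δx: -5.7, -11.9, 12.9, -13.1, 23.0, -16.0, 7.8
Mean of differences = -0.4286
Numerator Σ(Δx_t−Δx̄)(Δx_{t+1}−Δx̄) = -1051.1394
Denominator Σ(Δx_t−Δx̄)² = 1356.6743
r_1(Δx) = -1051.1394 / 1356.6743 = -0.775

-0.775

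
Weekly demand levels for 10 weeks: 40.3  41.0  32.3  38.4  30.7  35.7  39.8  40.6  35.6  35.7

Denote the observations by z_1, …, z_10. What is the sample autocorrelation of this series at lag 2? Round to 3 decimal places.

-0.111

Mean z̄ = (40.3 + 41.0 + 32.3 + 38.4 + 30.7 + 35.7 + 39.8 + 40.6 + 35.6 + 35.7)/10 = 37.0100
Numerator Σ_{t=1}^{8}(z_t−z̄)(z_{t+2}−z̄) = -12.9952
Denominator Σ(z_t−z̄)² = 116.7690
r_2 = -12.9952 / 116.7690 = -0.111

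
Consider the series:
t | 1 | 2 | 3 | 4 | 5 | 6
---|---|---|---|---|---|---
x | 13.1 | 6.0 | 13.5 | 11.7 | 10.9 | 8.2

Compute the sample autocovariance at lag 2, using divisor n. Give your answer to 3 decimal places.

0.092

Mean x̄ = (13.1 + 6.0 + 13.5 + 11.7 + 10.9 + 8.2)/6 = 10.5667
Deviations: 2.5333, -4.5667, 2.9333, 1.1333, 0.3333, -2.3667
Σ_{t=1}^{4}(x_t−x̄)(x_{t+2}−x̄) = 0.5511
γ_2 = 0.5511 / 6 = 0.092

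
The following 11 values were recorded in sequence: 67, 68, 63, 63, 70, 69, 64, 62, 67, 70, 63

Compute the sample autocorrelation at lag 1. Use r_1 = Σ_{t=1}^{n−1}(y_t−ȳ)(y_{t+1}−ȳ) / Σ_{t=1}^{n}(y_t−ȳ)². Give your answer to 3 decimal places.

-0.053

Mean ȳ = (67 + 68 + 63 + 63 + 70 + 69 + 64 + 62 + 67 + 70 + 63)/11 = 66.0000
Numerator Σ_{t=1}^{10}(y_t−ȳ)(y_{t+1}−ȳ) = -5.0000
Denominator Σ(y_t−ȳ)² = 94.0000
r_1 = -5.0000 / 94.0000 = -0.053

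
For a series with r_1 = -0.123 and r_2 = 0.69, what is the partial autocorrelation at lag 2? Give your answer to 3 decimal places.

0.685

φ_{22} = (r_2 − r_1²) / (1 − r_1²)
r_1² = (-0.123)² = 0.015129
Numerator = 0.69 − 0.0151 = 0.6749; denominator = 1 − 0.0151 = 0.9849
φ_{22} = 0.6749 / 0.9849 = 0.685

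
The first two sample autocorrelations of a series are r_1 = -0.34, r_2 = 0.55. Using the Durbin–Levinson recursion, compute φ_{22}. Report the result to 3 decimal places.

0.491

φ_{22} = (r_2 − r_1²) / (1 − r_1²)
r_1² = (-0.34)² = 0.1156
Numerator = 0.55 − 0.1156 = 0.4344; denominator = 1 − 0.1156 = 0.8844
φ_{22} = 0.4344 / 0.8844 = 0.491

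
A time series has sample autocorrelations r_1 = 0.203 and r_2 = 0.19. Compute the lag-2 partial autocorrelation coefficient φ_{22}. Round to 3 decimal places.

0.155

φ_{22} = (r_2 − r_1²) / (1 − r_1²)
r_1² = (0.203)² = 0.041209
Numerator = 0.19 − 0.0412 = 0.1488; denominator = 1 − 0.0412 = 0.9588
φ_{22} = 0.1488 / 0.9588 = 0.155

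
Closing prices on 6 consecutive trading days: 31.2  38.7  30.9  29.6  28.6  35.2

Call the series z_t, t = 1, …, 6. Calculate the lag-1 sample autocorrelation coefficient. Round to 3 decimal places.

Mean z̄ = (31.2 + 38.7 + 30.9 + 29.6 + 28.6 + 35.2)/6 = 32.3667
Deviations from mean: -1.1667, 6.3333, -1.4667, -2.7667, -3.7667, 2.8333
Σ(z_t−z̄)(z_{t+1}−z̄) = (-7.3889) + (-9.2889) + (4.0578) + (10.4211) + (-10.6722) = -12.8711
Denominator Σ(z_t−z̄)² = 73.4933
r_1 = -12.8711 / 73.4933 = -0.175

-0.175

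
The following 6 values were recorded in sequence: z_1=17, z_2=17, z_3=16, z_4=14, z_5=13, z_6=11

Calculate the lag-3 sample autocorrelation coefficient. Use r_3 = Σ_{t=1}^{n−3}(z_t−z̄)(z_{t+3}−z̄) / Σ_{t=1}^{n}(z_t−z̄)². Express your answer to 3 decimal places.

Mean z̄ = (17 + 17 + 16 + 14 + 13 + 11)/6 = 14.6667
Deviations from mean: 2.3333, 2.3333, 1.3333, -0.6667, -1.6667, -3.6667
Numerator Σ_{t=1}^{3}(z_t−z̄)(z_{t+3}−z̄) = -10.3333
Denominator Σ(z_t−z̄)² = 29.3333
r_3 = -10.3333 / 29.3333 = -0.352

-0.352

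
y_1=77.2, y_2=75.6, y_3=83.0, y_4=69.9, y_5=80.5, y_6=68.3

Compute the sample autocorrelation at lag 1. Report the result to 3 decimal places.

-0.640

Mean ȳ = (77.2 + 75.6 + 83.0 + 69.9 + 80.5 + 68.3)/6 = 75.7500
Deviations from mean: 1.4500, -0.1500, 7.2500, -5.8500, 4.7500, -7.4500
Numerator Σ_{t=1}^{5}(y_t−ȳ)(y_{t+1}−ȳ) = -106.8925
Denominator Σ(y_t−ȳ)² = 166.9750
r_1 = -106.8925 / 166.9750 = -0.640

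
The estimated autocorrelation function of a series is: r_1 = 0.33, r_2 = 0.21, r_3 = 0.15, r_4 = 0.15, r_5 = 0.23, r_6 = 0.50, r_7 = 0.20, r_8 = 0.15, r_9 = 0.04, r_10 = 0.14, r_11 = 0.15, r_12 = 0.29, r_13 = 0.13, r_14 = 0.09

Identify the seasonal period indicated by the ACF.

6

The largest autocorrelation is r_6 = 0.50; the remaining lags stay at or below 0.33. The elevated value at lag 1 (0.33), dropping to 0.21 at lag 2, reflects decaying short-term dependence rather than seasonality.
The dominant spike at lag 6 indicates a seasonal period of 6.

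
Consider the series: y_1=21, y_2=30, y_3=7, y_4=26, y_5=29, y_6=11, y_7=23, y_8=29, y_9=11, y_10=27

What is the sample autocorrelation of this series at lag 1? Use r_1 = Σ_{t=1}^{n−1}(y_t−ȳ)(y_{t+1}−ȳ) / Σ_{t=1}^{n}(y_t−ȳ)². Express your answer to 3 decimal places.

Mean ȳ = (21 + 30 + 7 + 26 + 29 + 11 + 23 + 29 + 11 + 27)/10 = 21.4000
Numerator Σ_{t=1}^{9}(y_t−ȳ)(y_{t+1}−ȳ) = -379.3600
Denominator Σ(y_t−ȳ)² = 668.4000
r_1 = -379.3600 / 668.4000 = -0.568

-0.568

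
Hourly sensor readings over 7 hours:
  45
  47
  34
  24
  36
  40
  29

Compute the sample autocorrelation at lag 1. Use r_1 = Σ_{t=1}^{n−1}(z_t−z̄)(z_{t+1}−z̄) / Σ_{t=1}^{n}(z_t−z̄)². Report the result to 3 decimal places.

Mean z̄ = (45 + 47 + 34 + 24 + 36 + 40 + 29)/7 = 36.4286
Deviations from mean: 8.5714, 10.5714, -2.4286, -12.4286, -0.4286, 3.5714, -7.4286
Σ(z_t−z̄)(z_{t+1}−z̄) = (90.6122) + (-25.6735) + (30.1837) + (5.3265) + (-1.5306) + (-26.5306) = 72.3878
Denominator Σ(z_t−z̄)² = 413.7143
r_1 = 72.3878 / 413.7143 = 0.175

0.175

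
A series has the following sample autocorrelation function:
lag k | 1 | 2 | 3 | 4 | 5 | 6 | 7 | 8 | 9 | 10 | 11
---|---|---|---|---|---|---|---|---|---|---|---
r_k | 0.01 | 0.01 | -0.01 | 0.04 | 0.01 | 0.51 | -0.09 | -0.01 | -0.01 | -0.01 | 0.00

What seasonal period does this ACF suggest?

6

The largest autocorrelation is r_6 = 0.51; the remaining lags stay at or below 0.04.
The dominant spike at lag 6 indicates a seasonal period of 6.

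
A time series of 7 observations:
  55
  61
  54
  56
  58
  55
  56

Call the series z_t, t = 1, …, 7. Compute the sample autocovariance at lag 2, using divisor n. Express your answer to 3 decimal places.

-0.338

Mean z̄ = (55 + 61 + 54 + 56 + 58 + 55 + 56)/7 = 56.4286
Deviations: -1.4286, 4.5714, -2.4286, -0.4286, 1.5714, -1.4286, -0.4286
Σ_{t=1}^{5}(z_t−z̄)(z_{t+2}−z̄) = -2.3673
γ_2 = -2.3673 / 7 = -0.338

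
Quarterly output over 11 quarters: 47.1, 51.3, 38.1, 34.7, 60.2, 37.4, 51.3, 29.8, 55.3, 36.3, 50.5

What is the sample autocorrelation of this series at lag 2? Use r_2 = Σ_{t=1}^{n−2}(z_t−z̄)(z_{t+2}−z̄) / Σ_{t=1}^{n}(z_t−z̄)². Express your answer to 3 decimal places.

0.368

Mean z̄ = (47.1 + 51.3 + 38.1 + 34.7 + 60.2 + 37.4 + 51.3 + 29.8 + 55.3 + 36.3 + 50.5)/11 = 44.7273
Numerator Σ_{t=1}^{9}(z_t−z̄)(z_{t+2}−z̄) = 356.6949
Denominator Σ(z_t−z̄)² = 968.5418
r_2 = 356.6949 / 968.5418 = 0.368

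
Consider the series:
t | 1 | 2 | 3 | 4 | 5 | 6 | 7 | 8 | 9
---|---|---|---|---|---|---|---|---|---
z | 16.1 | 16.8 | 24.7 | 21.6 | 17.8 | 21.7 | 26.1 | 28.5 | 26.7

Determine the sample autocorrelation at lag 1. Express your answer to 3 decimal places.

0.439

Mean z̄ = (16.1 + 16.8 + 24.7 + 21.6 + 17.8 + 21.7 + 26.1 + 28.5 + 26.7)/9 = 22.2222
Numerator Σ_{t=1}^{8}(z_t−z̄)(z_{t+1}−z̄) = 73.7095
Denominator Σ(z_t−z̄)² = 167.7356
r_1 = 73.7095 / 167.7356 = 0.439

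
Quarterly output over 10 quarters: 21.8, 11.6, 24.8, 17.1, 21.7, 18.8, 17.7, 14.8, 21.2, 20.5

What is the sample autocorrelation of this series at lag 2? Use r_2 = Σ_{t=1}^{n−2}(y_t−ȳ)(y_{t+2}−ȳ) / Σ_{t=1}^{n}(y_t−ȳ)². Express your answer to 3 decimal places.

0.258

Mean ȳ = (21.8 + 11.6 + 24.8 + 17.1 + 21.7 + 18.8 + 17.7 + 14.8 + 21.2 + 20.5)/10 = 19.0000
Numerator Σ_{t=1}^{8}(y_t−ȳ)(y_{t+2}−ȳ) = 34.5100
Denominator Σ(y_t−ȳ)² = 133.6000
r_2 = 34.5100 / 133.6000 = 0.258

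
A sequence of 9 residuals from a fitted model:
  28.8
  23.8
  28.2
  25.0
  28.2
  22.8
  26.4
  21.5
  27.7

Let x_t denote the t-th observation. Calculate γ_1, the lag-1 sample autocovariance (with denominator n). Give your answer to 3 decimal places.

-3.810

Mean x̄ = (28.8 + 23.8 + 28.2 + 25.0 + 28.2 + 22.8 + 26.4 + 21.5 + 27.7)/9 = 25.8222
Σ_{t=1}^{8}(x_t−x̄)(x_{t+1}−x̄) = -34.2860
γ_1 = -34.2860 / 9 = -3.810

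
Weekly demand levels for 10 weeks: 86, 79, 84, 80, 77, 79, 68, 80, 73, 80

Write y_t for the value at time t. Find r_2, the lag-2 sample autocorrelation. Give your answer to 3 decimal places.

Mean ȳ = (86 + 79 + 84 + 80 + 77 + 79 + 68 + 80 + 73 + 80)/10 = 78.6000
Numerator Σ_{t=1}^{8}(y_t−ȳ)(y_{t+2}−ȳ) = 111.2800
Denominator Σ(y_t−ȳ)² = 236.4000
r_2 = 111.2800 / 236.4000 = 0.471

0.471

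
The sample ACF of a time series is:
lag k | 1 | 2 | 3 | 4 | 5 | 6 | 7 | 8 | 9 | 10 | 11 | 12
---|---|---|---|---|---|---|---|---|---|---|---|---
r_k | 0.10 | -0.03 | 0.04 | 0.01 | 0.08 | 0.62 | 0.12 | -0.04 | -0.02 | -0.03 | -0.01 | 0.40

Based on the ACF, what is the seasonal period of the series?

The largest autocorrelation is r_6 = 0.62, with a weaker echo at lag 12 (0.40); the remaining lags stay at or below 0.12.
The dominant spike at lag 6 indicates a seasonal period of 6.

6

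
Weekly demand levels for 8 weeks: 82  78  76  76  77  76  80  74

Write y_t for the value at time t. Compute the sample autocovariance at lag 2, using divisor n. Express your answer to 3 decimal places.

Mean ȳ = (82 + 78 + 76 + 76 + 77 + 76 + 80 + 74)/8 = 77.3750
Deviations: 4.6250, 0.6250, -1.3750, -1.3750, -0.3750, -1.3750, 2.6250, -3.3750
Σ_{t=1}^{6}(y_t−ȳ)(y_{t+2}−ȳ) = -1.1563
γ_2 = -1.1563 / 8 = -0.145

-0.145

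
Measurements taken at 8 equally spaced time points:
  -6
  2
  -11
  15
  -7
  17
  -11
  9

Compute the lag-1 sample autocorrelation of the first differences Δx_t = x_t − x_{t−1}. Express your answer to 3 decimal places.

-0.881

First differences Δx: 8, -13, 26, -22, 24, -28, 20
Mean of differences = 2.1429
Numerator Σ(Δx_t−Δx̄)(Δx_{t+1}−Δx̄) = -2750.7347
Denominator Σ(Δx_t−Δx̄)² = 3120.8571
r_1(Δx) = -2750.7347 / 3120.8571 = -0.881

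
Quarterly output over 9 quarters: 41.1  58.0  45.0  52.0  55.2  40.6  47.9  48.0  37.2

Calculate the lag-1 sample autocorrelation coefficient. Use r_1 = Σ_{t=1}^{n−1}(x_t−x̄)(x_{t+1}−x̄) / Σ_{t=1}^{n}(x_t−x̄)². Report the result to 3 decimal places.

Mean x̄ = (41.1 + 58.0 + 45.0 + 52.0 + 55.2 + 40.6 + 47.9 + 48.0 + 37.2)/9 = 47.2222
Numerator Σ_{t=1}^{8}(x_t−x̄)(x_{t+1}−x̄) = -127.0227
Denominator Σ(x_t−x̄)² = 390.4156
r_1 = -127.0227 / 390.4156 = -0.325

-0.325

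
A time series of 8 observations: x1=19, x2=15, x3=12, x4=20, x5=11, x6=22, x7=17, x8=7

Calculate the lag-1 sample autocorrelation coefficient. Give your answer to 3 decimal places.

Mean x̄ = (19 + 15 + 12 + 20 + 11 + 22 + 17 + 7)/8 = 15.3750
Deviations from mean: 3.6250, -0.3750, -3.3750, 4.6250, -4.3750, 6.6250, 1.6250, -8.3750
Numerator Σ_{t=1}^{7}(x_t−x̄)(x_{t+1}−x̄) = -67.7656
Denominator Σ(x_t−x̄)² = 181.8750
r_1 = -67.7656 / 181.8750 = -0.373

-0.373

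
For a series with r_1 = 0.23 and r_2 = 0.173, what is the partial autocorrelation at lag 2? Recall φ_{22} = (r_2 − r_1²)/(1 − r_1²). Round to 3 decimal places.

φ_{22} = (r_2 − r_1²) / (1 − r_1²)
r_1² = (0.23)² = 0.0529
Numerator = 0.173 − 0.0529 = 0.1201; denominator = 1 − 0.0529 = 0.9471
φ_{22} = 0.1201 / 0.9471 = 0.127

0.127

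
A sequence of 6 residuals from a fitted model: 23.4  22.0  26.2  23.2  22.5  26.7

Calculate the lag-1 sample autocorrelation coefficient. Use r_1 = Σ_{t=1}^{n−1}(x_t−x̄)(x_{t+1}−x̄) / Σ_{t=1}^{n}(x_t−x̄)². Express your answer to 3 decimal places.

Mean x̄ = (23.4 + 22.0 + 26.2 + 23.2 + 22.5 + 26.7)/6 = 24.0000
Σ(x_t−x̄)(x_{t+1}−x̄) = (1.2000) + (-4.4000) + (-1.7600) + (1.2000) + (-4.0500) = -7.8100
Denominator Σ(x_t−x̄)² = 19.3800
r_1 = -7.8100 / 19.3800 = -0.403

-0.403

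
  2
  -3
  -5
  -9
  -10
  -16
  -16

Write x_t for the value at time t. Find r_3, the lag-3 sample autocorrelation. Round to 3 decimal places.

Mean x̄ = (2 − 3 − 5 − 9 − 10 − 16 − 16)/7 = -8.1429
Deviations from mean: 10.1429, 5.1429, 3.1429, -0.8571, -1.8571, -7.8571, -7.8571
Σ(x_t−x̄)(x_{t+3}−x̄) = (-8.6939) + (-9.5510) + (-24.6939) + (6.7347) = -36.2041
Denominator Σ(x_t−x̄)² = 266.8571
r_3 = -36.2041 / 266.8571 = -0.136

-0.136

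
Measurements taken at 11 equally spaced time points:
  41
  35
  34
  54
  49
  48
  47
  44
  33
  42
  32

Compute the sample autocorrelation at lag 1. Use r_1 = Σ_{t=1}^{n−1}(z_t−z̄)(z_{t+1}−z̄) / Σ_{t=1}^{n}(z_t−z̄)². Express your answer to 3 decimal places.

0.212

Mean z̄ = (41 + 35 + 34 + 54 + 49 + 48 + 47 + 44 + 33 + 42 + 32)/11 = 41.7273
Numerator Σ_{t=1}^{10}(z_t−z̄)(z_{t+1}−z̄) = 117.1074
Denominator Σ(z_t−z̄)² = 552.1818
r_1 = 117.1074 / 552.1818 = 0.212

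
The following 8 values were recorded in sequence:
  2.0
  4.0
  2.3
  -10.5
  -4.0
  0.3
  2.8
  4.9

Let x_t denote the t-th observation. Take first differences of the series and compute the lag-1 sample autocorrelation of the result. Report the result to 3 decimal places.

-0.085

First differences Δx: 2.0, -1.7, -12.8, 6.5, 4.3, 2.5, 2.1
Mean of differences = 0.4143
Numerator Σ(Δx_t−Δx̄)(Δx_{t+1}−Δx̄) = -20.5645
Denominator Σ(Δx_t−Δx̄)² = 240.9286
r_1(Δx) = -20.5645 / 240.9286 = -0.085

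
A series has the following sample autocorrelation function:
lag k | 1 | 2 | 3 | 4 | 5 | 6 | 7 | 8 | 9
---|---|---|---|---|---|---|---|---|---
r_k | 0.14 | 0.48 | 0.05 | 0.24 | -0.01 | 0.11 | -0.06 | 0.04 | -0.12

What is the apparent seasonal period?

The largest autocorrelation is r_2 = 0.48, with a weaker echo at lag 4 (0.24); the remaining lags stay at or below 0.14.
The dominant spike at lag 2 indicates a seasonal period of 2.

2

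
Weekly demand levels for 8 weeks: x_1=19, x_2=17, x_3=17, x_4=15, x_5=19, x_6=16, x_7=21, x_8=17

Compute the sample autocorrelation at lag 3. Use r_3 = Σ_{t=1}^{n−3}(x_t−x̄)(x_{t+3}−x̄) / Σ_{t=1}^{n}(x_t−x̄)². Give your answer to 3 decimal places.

-0.509

Mean x̄ = (19 + 17 + 17 + 15 + 19 + 16 + 21 + 17)/8 = 17.6250
Deviations from mean: 1.3750, -0.6250, -0.6250, -2.6250, 1.3750, -1.6250, 3.3750, -0.6250
Numerator Σ_{t=1}^{5}(x_t−x̄)(x_{t+3}−x̄) = -13.1719
Denominator Σ(x_t−x̄)² = 25.8750
r_3 = -13.1719 / 25.8750 = -0.509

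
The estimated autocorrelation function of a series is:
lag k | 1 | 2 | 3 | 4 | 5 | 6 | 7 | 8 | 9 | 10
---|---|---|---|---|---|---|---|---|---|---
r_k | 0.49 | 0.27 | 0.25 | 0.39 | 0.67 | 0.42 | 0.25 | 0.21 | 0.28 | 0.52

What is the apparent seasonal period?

The largest autocorrelation is r_5 = 0.67, with a weaker echo at lag 10 (0.52); the remaining lags stay at or below 0.49. The elevated value at lag 1 (0.49), dropping to 0.27 at lag 2, reflects decaying short-term dependence rather than seasonality.
The dominant spike at lag 5 indicates a seasonal period of 5.

5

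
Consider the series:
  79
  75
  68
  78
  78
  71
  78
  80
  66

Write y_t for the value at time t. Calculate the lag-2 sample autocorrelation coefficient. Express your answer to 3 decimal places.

Mean ȳ = (79 + 75 + 68 + 78 + 78 + 71 + 78 + 80 + 66)/9 = 74.7778
Σ(y_t−ȳ)(y_{t+2}−ȳ) = (-28.6173) + (0.7160) + (-21.8395) + (-12.1728) + (10.3827) + (-19.7284) + (-28.2840) = -99.5432
Denominator Σ(y_t−ȳ)² = 213.5556
r_2 = -99.5432 / 213.5556 = -0.466

-0.466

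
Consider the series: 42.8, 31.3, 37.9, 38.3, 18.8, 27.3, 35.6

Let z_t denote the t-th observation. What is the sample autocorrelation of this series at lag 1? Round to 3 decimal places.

Mean z̄ = (42.8 + 31.3 + 37.9 + 38.3 + 18.8 + 27.3 + 35.6)/7 = 33.1429
Numerator Σ_{t=1}^{6}(z_t−z̄)(z_{t+1}−z̄) = -6.5518
Denominator Σ(z_t−z̄)² = 391.7771
r_1 = -6.5518 / 391.7771 = -0.017

-0.017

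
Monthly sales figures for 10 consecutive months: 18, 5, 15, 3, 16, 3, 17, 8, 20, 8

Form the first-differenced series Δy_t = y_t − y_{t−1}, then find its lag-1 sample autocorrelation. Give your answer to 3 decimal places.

-0.858

First differences Δy: -13, 10, -12, 13, -13, 14, -9, 12, -12
Mean of differences = -1.1111
Numerator Σ(Δy_t−Δȳ)(Δy_{t+1}−Δȳ) = -1119.5679
Denominator Σ(Δy_t−Δȳ)² = 1304.8889
r_1(Δy) = -1119.5679 / 1304.8889 = -0.858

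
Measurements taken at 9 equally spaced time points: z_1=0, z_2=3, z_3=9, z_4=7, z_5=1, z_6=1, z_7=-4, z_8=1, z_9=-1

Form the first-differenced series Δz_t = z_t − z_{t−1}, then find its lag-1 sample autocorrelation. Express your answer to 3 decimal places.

-0.124

First differences Δz: 3, 6, -2, -6, 0, -5, 5, -2
Mean of differences = -0.1250
Numerator Σ(Δz_t−Δz̄)(Δz_{t+1}−Δz̄) = -17.2656
Denominator Σ(Δz_t−Δz̄)² = 138.8750
r_1(Δz) = -17.2656 / 138.8750 = -0.124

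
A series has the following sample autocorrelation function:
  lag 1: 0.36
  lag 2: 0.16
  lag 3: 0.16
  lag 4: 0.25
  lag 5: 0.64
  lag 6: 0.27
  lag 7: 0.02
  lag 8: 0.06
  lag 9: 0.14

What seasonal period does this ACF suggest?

5

The largest autocorrelation is r_5 = 0.64; the remaining lags stay at or below 0.36. The elevated value at lag 1 (0.36), dropping to 0.16 at lag 2, reflects decaying short-term dependence rather than seasonality.
The dominant spike at lag 5 indicates a seasonal period of 5.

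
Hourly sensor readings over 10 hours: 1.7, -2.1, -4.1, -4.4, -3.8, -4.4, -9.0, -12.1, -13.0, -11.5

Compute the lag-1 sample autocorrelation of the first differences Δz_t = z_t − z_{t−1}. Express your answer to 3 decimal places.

0.237

First differences Δz: -3.8, -2.0, -0.3, 0.6, -0.6, -4.6, -3.1, -0.9, 1.5
Mean of differences = -1.4667
Numerator Σ(Δz_t−Δz̄)(Δz_{t+1}−Δz̄) = 7.9822
Denominator Σ(Δz_t−Δz̄)² = 33.7200
r_1(Δz) = 7.9822 / 33.7200 = 0.237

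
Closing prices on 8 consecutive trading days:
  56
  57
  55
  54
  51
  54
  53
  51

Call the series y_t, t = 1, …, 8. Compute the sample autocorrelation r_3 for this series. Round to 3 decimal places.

-0.013

Mean ȳ = (56 + 57 + 55 + 54 + 51 + 54 + 53 + 51)/8 = 53.8750
Deviations from mean: 2.1250, 3.1250, 1.1250, 0.1250, -2.8750, 0.1250, -0.8750, -2.8750
Numerator Σ_{t=1}^{5}(y_t−ȳ)(y_{t+3}−ȳ) = -0.4219
Denominator Σ(y_t−ȳ)² = 32.8750
r_3 = -0.4219 / 32.8750 = -0.013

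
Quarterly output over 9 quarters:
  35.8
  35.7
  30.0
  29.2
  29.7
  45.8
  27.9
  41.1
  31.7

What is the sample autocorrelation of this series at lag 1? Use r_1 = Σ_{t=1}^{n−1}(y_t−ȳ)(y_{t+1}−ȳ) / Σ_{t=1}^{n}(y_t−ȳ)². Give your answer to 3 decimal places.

-0.495

Mean ȳ = (35.8 + 35.7 + 30.0 + 29.2 + 29.7 + 45.8 + 27.9 + 41.1 + 31.7)/9 = 34.1000
Numerator Σ_{t=1}^{8}(y_t−ȳ)(y_{t+1}−ȳ) = -146.4100
Denominator Σ(y_t−ȳ)² = 295.7200
r_1 = -146.4100 / 295.7200 = -0.495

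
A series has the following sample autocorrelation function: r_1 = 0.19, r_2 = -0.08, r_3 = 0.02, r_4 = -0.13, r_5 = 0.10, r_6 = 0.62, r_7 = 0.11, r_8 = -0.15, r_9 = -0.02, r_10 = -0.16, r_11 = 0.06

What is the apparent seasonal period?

The largest autocorrelation is r_6 = 0.62; the remaining lags stay at or below 0.19.
The dominant spike at lag 6 indicates a seasonal period of 6.

6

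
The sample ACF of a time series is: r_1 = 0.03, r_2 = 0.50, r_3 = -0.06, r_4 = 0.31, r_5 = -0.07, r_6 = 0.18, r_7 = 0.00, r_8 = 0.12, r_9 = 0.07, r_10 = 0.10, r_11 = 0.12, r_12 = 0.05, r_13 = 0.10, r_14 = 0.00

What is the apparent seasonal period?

2

The largest autocorrelation is r_2 = 0.50, with weaker echoes at lags 4 (0.31) and 6 (0.18); the remaining lags stay at or below 0.12.
The dominant spike at lag 2 indicates a seasonal period of 2.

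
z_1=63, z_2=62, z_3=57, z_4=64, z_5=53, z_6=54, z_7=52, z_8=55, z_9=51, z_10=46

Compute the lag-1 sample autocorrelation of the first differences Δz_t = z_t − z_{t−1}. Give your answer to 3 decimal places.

-0.650

First differences Δz: -1, -5, 7, -11, 1, -2, 3, -4, -5
Mean of differences = -1.8889
Numerator Σ(Δz_t−Δz̄)(Δz_{t+1}−Δz̄) = -142.3457
Denominator Σ(Δz_t−Δz̄)² = 218.8889
r_1(Δz) = -142.3457 / 218.8889 = -0.650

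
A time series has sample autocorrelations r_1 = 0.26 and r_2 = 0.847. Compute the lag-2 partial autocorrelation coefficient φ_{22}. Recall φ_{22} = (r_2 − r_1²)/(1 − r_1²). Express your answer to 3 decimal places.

0.836

φ_{22} = (r_2 − r_1²) / (1 − r_1²)
r_1² = (0.26)² = 0.0676
Numerator = 0.847 − 0.0676 = 0.7794; denominator = 1 − 0.0676 = 0.9324
φ_{22} = 0.7794 / 0.9324 = 0.836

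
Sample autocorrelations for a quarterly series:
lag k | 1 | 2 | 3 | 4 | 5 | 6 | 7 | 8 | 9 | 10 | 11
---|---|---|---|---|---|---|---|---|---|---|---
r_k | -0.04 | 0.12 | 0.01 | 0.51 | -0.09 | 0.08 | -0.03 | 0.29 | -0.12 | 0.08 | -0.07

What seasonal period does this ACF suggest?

4

The largest autocorrelation is r_4 = 0.51, with a weaker echo at lag 8 (0.29); the remaining lags stay at or below 0.12.
The dominant spike at lag 4 indicates a seasonal period of 4.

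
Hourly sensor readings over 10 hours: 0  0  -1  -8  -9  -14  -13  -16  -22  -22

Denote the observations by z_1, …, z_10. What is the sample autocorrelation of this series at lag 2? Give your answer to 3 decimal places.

Mean z̄ = (0 + 0 − 1 − 8 − 9 − 14 − 13 − 16 − 22 − 22)/10 = -10.5000
Numerator Σ_{t=1}^{8}(z_t−z̄)(z_{t+2}−z̄) = 239.0000
Denominator Σ(z_t−z̄)² = 632.5000
r_2 = 239.0000 / 632.5000 = 0.378

0.378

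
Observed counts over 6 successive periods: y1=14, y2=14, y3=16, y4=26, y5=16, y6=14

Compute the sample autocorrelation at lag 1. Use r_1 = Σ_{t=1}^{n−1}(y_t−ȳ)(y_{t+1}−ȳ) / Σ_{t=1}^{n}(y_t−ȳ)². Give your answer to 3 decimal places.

Mean ȳ = (14 + 14 + 16 + 26 + 16 + 14)/6 = 16.6667
Σ(y_t−ȳ)(y_{t+1}−ȳ) = (7.1111) + (1.7778) + (-6.2222) + (-6.2222) + (1.7778) = -1.7778
Denominator Σ(y_t−ȳ)² = 109.3333
r_1 = -1.7778 / 109.3333 = -0.016

-0.016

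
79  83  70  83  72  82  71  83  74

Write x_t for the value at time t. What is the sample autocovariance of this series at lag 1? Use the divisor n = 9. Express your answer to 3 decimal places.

-23.713

Mean x̄ = (79 + 83 + 70 + 83 + 72 + 82 + 71 + 83 + 74)/9 = 77.4444
Σ_{t=1}^{8}(x_t−x̄)(x_{t+1}−x̄) = -213.4198
γ_1 = -213.4198 / 9 = -23.713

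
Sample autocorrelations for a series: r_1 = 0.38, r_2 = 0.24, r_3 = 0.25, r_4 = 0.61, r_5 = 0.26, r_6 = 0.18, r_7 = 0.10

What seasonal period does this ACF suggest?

4

The largest autocorrelation is r_4 = 0.61; the remaining lags stay at or below 0.38. The elevated value at lag 1 (0.38), dropping to 0.24 at lag 2, reflects decaying short-term dependence rather than seasonality.
The dominant spike at lag 4 indicates a seasonal period of 4.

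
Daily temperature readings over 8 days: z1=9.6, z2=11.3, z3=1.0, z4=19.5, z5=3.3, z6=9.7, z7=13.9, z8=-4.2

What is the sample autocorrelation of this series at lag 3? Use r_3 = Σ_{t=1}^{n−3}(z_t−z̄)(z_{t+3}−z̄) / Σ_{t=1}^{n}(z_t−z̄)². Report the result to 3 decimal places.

0.288

Mean z̄ = (9.6 + 11.3 + 1.0 + 19.5 + 3.3 + 9.7 + 13.9 − 4.2)/8 = 8.0125
Deviations from mean: 1.5875, 3.2875, -7.0125, 11.4875, -4.7125, 1.6875, 5.8875, -12.2125
Σ(z_t−z̄)(z_{t+3}−z̄) = (18.2364) + (-15.4923) + (-11.8336) + (67.6327) + (57.5514) = 116.0945
Denominator Σ(z_t−z̄)² = 403.3288
r_3 = 116.0945 / 403.3288 = 0.288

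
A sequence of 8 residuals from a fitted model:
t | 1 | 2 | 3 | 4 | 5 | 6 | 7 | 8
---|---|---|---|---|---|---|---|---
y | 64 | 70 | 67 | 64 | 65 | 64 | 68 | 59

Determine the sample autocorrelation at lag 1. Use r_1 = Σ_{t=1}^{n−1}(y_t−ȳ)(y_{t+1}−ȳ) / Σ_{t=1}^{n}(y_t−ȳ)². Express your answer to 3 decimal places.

-0.247

Mean ȳ = (64 + 70 + 67 + 64 + 65 + 64 + 68 + 59)/8 = 65.1250
Deviations from mean: -1.1250, 4.8750, 1.8750, -1.1250, -0.1250, -1.1250, 2.8750, -6.1250
Σ(y_t−ȳ)(y_{t+1}−ȳ) = (-5.4844) + (9.1406) + (-2.1094) + (0.1406) + (0.1406) + (-3.2344) + (-17.6094) = -19.0156
Denominator Σ(y_t−ȳ)² = 76.8750
r_1 = -19.0156 / 76.8750 = -0.247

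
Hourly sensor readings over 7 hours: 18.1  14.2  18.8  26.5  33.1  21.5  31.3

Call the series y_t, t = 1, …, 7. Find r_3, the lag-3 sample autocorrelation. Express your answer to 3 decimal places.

-0.238

Mean ȳ = (18.1 + 14.2 + 18.8 + 26.5 + 33.1 + 21.5 + 31.3)/7 = 23.3571
Deviations from mean: -5.2571, -9.1571, -4.5571, 3.1429, 9.7429, -1.8571, 7.9429
Σ(y_t−ȳ)(y_{t+3}−ȳ) = (-16.5224) + (-89.2167) + (8.4633) + (24.9633) = -72.3127
Denominator Σ(y_t−ȳ)² = 303.5971
r_3 = -72.3127 / 303.5971 = -0.238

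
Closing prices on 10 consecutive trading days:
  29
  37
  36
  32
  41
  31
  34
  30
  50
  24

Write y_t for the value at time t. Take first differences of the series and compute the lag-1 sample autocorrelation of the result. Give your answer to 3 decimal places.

First differences Δy: 8, -1, -4, 9, -10, 3, -4, 20, -26
Mean of differences = -0.5556
Numerator Σ(Δy_t−Δȳ)(Δy_{t+1}−Δȳ) = -765.0864
Denominator Σ(Δy_t−Δȳ)² = 1360.2222
r_1(Δy) = -765.0864 / 1360.2222 = -0.562

-0.562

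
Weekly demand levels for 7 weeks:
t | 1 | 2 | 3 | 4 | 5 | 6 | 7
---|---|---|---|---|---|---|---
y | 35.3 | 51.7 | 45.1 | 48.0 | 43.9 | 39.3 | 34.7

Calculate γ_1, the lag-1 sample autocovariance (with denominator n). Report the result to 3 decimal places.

-0.136

Mean ȳ = (35.3 + 51.7 + 45.1 + 48.0 + 43.9 + 39.3 + 34.7)/7 = 42.5714
Deviations: -7.2714, 9.1286, 2.5286, 5.4286, 1.3286, -3.2714, -7.8714
Σ_{t=1}^{6}(y_t−ȳ)(y_{t+1}−ȳ) = -0.9522
γ_1 = -0.9522 / 7 = -0.136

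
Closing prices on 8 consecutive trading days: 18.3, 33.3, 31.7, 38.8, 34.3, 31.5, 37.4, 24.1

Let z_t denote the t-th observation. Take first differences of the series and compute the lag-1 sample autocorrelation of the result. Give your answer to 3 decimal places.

-0.300

First differences Δz: 15.0, -1.6, 7.1, -4.5, -2.8, 5.9, -13.3
Mean of differences = 0.8286
Numerator Σ(Δz_t−Δz̄)(Δz_{t+1}−Δz̄) = -153.7837
Denominator Σ(Δz_t−Δz̄)² = 512.9543
r_1(Δz) = -153.7837 / 512.9543 = -0.300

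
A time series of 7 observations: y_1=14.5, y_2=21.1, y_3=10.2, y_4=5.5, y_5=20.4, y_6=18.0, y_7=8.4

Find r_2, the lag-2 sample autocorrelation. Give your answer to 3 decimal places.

-0.693

Mean ȳ = (14.5 + 21.1 + 10.2 + 5.5 + 20.4 + 18.0 + 8.4)/7 = 14.0143
Deviations from mean: 0.4857, 7.0857, -3.8143, -8.5143, 6.3857, 3.9857, -5.6143
Σ(y_t−ȳ)(y_{t+2}−ȳ) = (-1.8527) + (-60.3298) + (-24.3569) + (-33.9355) + (-35.8512) = -156.3261
Denominator Σ(y_t−ȳ)² = 225.6686
r_2 = -156.3261 / 225.6686 = -0.693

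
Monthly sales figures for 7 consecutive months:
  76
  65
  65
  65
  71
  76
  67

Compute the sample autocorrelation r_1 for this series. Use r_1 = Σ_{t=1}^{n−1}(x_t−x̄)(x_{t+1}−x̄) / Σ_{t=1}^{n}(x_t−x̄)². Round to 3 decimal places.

Mean x̄ = (76 + 65 + 65 + 65 + 71 + 76 + 67)/7 = 69.2857
Numerator Σ_{t=1}^{6}(x_t−x̄)(x_{t+1}−x̄) = -3.2245
Denominator Σ(x_t−x̄)² = 153.4286
r_1 = -3.2245 / 153.4286 = -0.021

-0.021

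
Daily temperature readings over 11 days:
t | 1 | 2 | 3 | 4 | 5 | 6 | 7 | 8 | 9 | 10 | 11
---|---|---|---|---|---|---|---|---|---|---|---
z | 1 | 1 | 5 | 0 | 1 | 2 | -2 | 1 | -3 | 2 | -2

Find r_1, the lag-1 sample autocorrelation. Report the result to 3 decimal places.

Mean z̄ = (1 + 1 + 5 + 0 + 1 + 2 − 2 + 1 − 3 + 2 − 2)/11 = 0.5455
Numerator Σ_{t=1}^{10}(z_t−z̄)(z_{t+1}−z̄) = -15.1157
Denominator Σ(z_t−z̄)² = 50.7273
r_1 = -15.1157 / 50.7273 = -0.298

-0.298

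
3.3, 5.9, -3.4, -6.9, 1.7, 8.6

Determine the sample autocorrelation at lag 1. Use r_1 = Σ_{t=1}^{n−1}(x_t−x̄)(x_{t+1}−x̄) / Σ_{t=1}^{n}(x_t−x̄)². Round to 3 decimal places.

Mean x̄ = (3.3 + 5.9 − 3.4 − 6.9 + 1.7 + 8.6)/6 = 1.5333
Σ(x_t−x̄)(x_{t+1}−x̄) = (7.7144) + (-21.5422) + (41.6044) + (-1.4056) + (1.1778) = 27.5489
Denominator Σ(x_t−x̄)² = 167.6133
r_1 = 27.5489 / 167.6133 = 0.164

0.164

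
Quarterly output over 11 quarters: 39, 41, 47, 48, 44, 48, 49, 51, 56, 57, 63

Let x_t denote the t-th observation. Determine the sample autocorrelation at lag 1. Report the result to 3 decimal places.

0.572

Mean x̄ = (39 + 41 + 47 + 48 + 44 + 48 + 49 + 51 + 56 + 57 + 63)/11 = 49.3636
Numerator Σ_{t=1}^{10}(x_t−x̄)(x_{t+1}−x̄) = 289.8678
Denominator Σ(x_t−x̄)² = 506.5455
r_1 = 289.8678 / 506.5455 = 0.572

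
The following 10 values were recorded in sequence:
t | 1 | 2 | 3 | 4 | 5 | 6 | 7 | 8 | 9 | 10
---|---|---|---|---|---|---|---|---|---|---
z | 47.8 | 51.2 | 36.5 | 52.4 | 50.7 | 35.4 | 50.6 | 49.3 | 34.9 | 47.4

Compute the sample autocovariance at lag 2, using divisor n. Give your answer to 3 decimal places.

Mean z̄ = (47.8 + 51.2 + 36.5 + 52.4 + 50.7 + 35.4 + 50.6 + 49.3 + 34.9 + 47.4)/10 = 45.6200
Σ_{t=1}^{8}(z_t−z̄)(z_{t+2}−z̄) = -156.8168
γ_2 = -156.8168 / 10 = -15.682

-15.682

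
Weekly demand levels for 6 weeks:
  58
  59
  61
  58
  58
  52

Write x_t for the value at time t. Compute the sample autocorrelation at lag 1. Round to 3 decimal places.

0.093

Mean x̄ = (58 + 59 + 61 + 58 + 58 + 52)/6 = 57.6667
Deviations from mean: 0.3333, 1.3333, 3.3333, 0.3333, 0.3333, -5.6667
Numerator Σ_{t=1}^{5}(x_t−x̄)(x_{t+1}−x̄) = 4.2222
Denominator Σ(x_t−x̄)² = 45.3333
r_1 = 4.2222 / 45.3333 = 0.093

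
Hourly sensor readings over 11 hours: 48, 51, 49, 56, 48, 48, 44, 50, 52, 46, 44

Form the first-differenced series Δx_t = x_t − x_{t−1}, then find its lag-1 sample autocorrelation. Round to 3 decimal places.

First differences Δx: 3, -2, 7, -8, 0, -4, 6, 2, -6, -2
Mean of differences = -0.4000
Numerator Σ(Δx_t−Δx̄)(Δx_{t+1}−Δx̄) = -90.1600
Denominator Σ(Δx_t−Δx̄)² = 220.4000
r_1(Δx) = -90.1600 / 220.4000 = -0.409

-0.409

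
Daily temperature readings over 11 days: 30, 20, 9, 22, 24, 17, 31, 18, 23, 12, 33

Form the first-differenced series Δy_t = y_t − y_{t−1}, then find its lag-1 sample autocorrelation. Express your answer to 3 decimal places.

-0.466

First differences Δy: -10, -11, 13, 2, -7, 14, -13, 5, -11, 21
Mean of differences = 0.3000
Numerator Σ(Δy_t−Δȳ)(Δy_{t+1}−Δȳ) = -649.6900
Denominator Σ(Δy_t−Δȳ)² = 1394.1000
r_1(Δy) = -649.6900 / 1394.1000 = -0.466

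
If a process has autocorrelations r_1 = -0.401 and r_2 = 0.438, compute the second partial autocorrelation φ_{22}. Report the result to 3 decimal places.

0.330

φ_{22} = (r_2 − r_1²) / (1 − r_1²)
r_1² = (-0.401)² = 0.160801
Numerator = 0.438 − 0.1608 = 0.2772; denominator = 1 − 0.1608 = 0.8392
φ_{22} = 0.2772 / 0.8392 = 0.330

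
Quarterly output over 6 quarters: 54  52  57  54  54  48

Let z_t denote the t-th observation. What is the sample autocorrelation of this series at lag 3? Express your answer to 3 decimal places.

-0.448

Mean z̄ = (54 + 52 + 57 + 54 + 54 + 48)/6 = 53.1667
Deviations from mean: 0.8333, -1.1667, 3.8333, 0.8333, 0.8333, -5.1667
Numerator Σ_{t=1}^{3}(z_t−z̄)(z_{t+3}−z̄) = -20.0833
Denominator Σ(z_t−z̄)² = 44.8333
r_3 = -20.0833 / 44.8333 = -0.448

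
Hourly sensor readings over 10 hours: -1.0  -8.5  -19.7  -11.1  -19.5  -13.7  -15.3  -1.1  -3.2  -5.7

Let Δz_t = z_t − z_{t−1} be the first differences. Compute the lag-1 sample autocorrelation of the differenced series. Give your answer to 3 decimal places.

First differences Δz: -7.5, -11.2, 8.6, -8.4, 5.8, -1.6, 14.2, -2.1, -2.5
Mean of differences = -0.5222
Numerator Σ(Δz_t−Δz̄)(Δz_{t+1}−Δz̄) = -187.3549
Denominator Σ(Δz_t−Δz̄)² = 572.2556
r_1(Δz) = -187.3549 / 572.2556 = -0.327

-0.327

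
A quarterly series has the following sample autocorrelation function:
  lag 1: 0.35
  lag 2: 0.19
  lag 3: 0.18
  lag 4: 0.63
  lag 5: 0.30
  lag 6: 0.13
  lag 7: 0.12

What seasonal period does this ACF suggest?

The largest autocorrelation is r_4 = 0.63; the remaining lags stay at or below 0.35. The elevated value at lag 1 (0.35), dropping to 0.19 at lag 2, reflects decaying short-term dependence rather than seasonality.
The dominant spike at lag 4 indicates a seasonal period of 4.

4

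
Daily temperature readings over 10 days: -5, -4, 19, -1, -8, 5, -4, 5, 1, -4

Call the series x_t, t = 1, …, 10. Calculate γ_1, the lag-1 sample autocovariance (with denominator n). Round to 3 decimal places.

Mean x̄ = (-5 − 4 + 19 − 1 − 8 + 5 − 4 + 5 + 1 − 4)/10 = 0.4000
Σ_{t=1}^{9}(x_t−x̄)(x_{t+1}−x̄) = -151.3600
γ_1 = -151.3600 / 10 = -15.136

-15.136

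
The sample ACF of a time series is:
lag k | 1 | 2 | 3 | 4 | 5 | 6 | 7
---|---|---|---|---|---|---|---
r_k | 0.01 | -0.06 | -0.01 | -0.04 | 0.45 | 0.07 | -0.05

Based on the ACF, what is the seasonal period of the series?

5

The largest autocorrelation is r_5 = 0.45; the remaining lags stay at or below 0.07.
The dominant spike at lag 5 indicates a seasonal period of 5.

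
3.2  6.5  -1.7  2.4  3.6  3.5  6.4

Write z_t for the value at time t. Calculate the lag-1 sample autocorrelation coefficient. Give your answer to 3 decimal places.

-0.244

Mean z̄ = (3.2 + 6.5 − 1.7 + 2.4 + 3.6 + 3.5 + 6.4)/7 = 3.4143
Deviations from mean: -0.2143, 3.0857, -5.1143, -1.0143, 0.1857, 0.0857, 2.9857
Numerator Σ_{t=1}^{6}(z_t−z̄)(z_{t+1}−z̄) = -11.1716
Denominator Σ(z_t−z̄)² = 45.7086
r_1 = -11.1716 / 45.7086 = -0.244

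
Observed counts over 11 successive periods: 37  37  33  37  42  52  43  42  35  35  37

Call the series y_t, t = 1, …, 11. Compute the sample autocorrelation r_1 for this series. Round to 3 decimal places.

Mean ȳ = (37 + 37 + 33 + 37 + 42 + 52 + 43 + 42 + 35 + 35 + 37)/11 = 39.0909
Numerator Σ_{t=1}^{10}(y_t−ȳ)(y_{t+1}−ȳ) = 136.5372
Denominator Σ(y_t−ȳ)² = 286.9091
r_1 = 136.5372 / 286.9091 = 0.476

0.476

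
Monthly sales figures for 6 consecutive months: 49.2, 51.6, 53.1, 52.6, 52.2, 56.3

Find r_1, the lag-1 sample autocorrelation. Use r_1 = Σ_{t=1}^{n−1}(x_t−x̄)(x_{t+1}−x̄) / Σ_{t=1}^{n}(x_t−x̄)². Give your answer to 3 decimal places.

0.050

Mean x̄ = (49.2 + 51.6 + 53.1 + 52.6 + 52.2 + 56.3)/6 = 52.5000
Σ(x_t−x̄)(x_{t+1}−x̄) = (2.9700) + (-0.5400) + (0.0600) + (-0.0300) + (-1.1400) = 1.3200
Denominator Σ(x_t−x̄)² = 26.6000
r_1 = 1.3200 / 26.6000 = 0.050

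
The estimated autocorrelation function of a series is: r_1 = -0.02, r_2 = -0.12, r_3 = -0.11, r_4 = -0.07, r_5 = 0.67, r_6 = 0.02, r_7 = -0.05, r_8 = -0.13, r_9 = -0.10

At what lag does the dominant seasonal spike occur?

The largest autocorrelation is r_5 = 0.67; the remaining lags stay at or below 0.02.
The dominant spike at lag 5 indicates a seasonal period of 5.

5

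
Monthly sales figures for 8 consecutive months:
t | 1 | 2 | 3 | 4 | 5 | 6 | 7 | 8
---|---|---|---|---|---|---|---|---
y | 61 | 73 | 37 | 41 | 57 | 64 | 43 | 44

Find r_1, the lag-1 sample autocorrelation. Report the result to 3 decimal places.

Mean ȳ = (61 + 73 + 37 + 41 + 57 + 64 + 43 + 44)/8 = 52.5000
Numerator Σ_{t=1}^{7}(y_t−ȳ)(y_{t+1}−ȳ) = 6.2500
Denominator Σ(y_t−ȳ)² = 1180.0000
r_1 = 6.2500 / 1180.0000 = 0.005

0.005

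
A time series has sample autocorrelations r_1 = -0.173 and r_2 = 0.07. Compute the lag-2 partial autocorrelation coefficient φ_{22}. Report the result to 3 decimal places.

0.041

φ_{22} = (r_2 − r_1²) / (1 − r_1²)
r_1² = (-0.173)² = 0.029929
Numerator = 0.07 − 0.0299 = 0.0401; denominator = 1 − 0.0299 = 0.9701
φ_{22} = 0.0401 / 0.9701 = 0.041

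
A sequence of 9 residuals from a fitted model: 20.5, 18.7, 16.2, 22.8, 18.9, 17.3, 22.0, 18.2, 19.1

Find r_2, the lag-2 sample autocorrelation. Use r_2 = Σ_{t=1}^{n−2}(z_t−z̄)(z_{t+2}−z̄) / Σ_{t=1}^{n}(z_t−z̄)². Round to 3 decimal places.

Mean z̄ = (20.5 + 18.7 + 16.2 + 22.8 + 18.9 + 17.3 + 22.0 + 18.2 + 19.1)/9 = 19.3000
Numerator Σ_{t=1}^{7}(z_t−z̄)(z_{t+2}−z̄) = -11.0000
Denominator Σ(z_t−z̄)² = 36.3600
r_2 = -11.0000 / 36.3600 = -0.303

-0.303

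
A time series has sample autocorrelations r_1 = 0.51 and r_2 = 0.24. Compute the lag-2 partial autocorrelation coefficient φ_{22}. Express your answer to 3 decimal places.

-0.027

φ_{22} = (r_2 − r_1²) / (1 − r_1²)
r_1² = (0.51)² = 0.2601
Numerator = 0.24 − 0.2601 = -0.0201; denominator = 1 − 0.2601 = 0.7399
φ_{22} = -0.0201 / 0.7399 = -0.027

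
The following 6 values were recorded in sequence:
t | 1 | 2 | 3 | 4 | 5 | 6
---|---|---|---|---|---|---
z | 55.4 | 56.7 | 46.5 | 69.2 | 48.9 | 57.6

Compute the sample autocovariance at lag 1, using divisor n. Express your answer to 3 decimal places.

-39.733

Mean z̄ = (55.4 + 56.7 + 46.5 + 69.2 + 48.9 + 57.6)/6 = 55.7167
Deviations: -0.3167, 0.9833, -9.2167, 13.4833, -6.8167, 1.8833
Σ_{t=1}^{5}(z_t−z̄)(z_{t+1}−z̄) = -238.3953
γ_1 = -238.3953 / 6 = -39.733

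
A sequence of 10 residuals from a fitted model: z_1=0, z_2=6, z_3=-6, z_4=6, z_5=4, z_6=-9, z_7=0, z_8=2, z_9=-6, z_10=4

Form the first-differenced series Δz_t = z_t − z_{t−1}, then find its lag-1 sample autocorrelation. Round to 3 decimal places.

First differences Δz: 6, -12, 12, -2, -13, 9, 2, -8, 10
Mean of differences = 0.4444
Numerator Σ(Δz_t−Δz̄)(Δz_{t+1}−Δz̄) = -403.8642
Denominator Σ(Δz_t−Δz̄)² = 744.2222
r_1(Δz) = -403.8642 / 744.2222 = -0.543

-0.543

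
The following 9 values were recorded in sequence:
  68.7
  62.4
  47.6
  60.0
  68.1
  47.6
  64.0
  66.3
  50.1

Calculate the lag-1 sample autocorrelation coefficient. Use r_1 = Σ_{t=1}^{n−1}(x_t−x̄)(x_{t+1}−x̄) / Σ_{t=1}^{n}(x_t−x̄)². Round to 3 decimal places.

-0.328

Mean x̄ = (68.7 + 62.4 + 47.6 + 60.0 + 68.1 + 47.6 + 64.0 + 66.3 + 50.1)/9 = 59.4222
Numerator Σ_{t=1}^{8}(x_t−x̄)(x_{t+1}−x̄) = -198.7349
Denominator Σ(x_t−x̄)² = 605.2756
r_1 = -198.7349 / 605.2756 = -0.328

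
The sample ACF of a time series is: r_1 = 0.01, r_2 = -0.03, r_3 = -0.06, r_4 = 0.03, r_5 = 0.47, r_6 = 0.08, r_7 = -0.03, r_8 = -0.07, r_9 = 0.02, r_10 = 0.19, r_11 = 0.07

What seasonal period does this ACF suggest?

The largest autocorrelation is r_5 = 0.47, with a weaker echo at lag 10 (0.19); the remaining lags stay at or below 0.08.
The dominant spike at lag 5 indicates a seasonal period of 5.

5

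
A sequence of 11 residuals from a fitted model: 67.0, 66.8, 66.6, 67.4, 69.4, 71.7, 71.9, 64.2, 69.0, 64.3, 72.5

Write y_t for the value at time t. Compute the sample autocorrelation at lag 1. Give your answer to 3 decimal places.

Mean ȳ = (67.0 + 66.8 + 66.6 + 67.4 + 69.4 + 71.7 + 71.9 + 64.2 + 69.0 + 64.3 + 72.5)/11 = 68.2545
Numerator Σ_{t=1}^{10}(y_t−ȳ)(y_{t+1}−ȳ) = -16.3666
Denominator Σ(y_t−ȳ)² = 84.2873
r_1 = -16.3666 / 84.2873 = -0.194

-0.194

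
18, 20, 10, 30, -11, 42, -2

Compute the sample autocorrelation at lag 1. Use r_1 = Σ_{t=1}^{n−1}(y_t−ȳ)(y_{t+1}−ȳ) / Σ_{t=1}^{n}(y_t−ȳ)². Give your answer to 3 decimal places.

-0.830

Mean ȳ = (18 + 20 + 10 + 30 − 11 + 42 − 2)/7 = 15.2857
Deviations from mean: 2.7143, 4.7143, -5.2857, 14.7143, -26.2857, 26.7143, -17.2857
Numerator Σ_{t=1}^{6}(y_t−ȳ)(y_{t+1}−ȳ) = -1640.6531
Denominator Σ(y_t−ȳ)² = 1977.4286
r_1 = -1640.6531 / 1977.4286 = -0.830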